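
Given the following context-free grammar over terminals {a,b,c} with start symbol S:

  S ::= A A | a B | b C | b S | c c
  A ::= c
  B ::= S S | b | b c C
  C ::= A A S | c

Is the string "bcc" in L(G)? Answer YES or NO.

Convert to CNF:
  S -> A A | T0 C | T0 S | T1 T1 | T2 B
  A -> c
  B -> S S | T0 X3 | b
  C -> A X4 | c
  T0 -> b
  T1 -> c
  T2 -> a
  X3 -> T1 C
  X4 -> A S

CYK fill:
  [0..0]={B,T0}  "b"  orig:{B}
  [1..1]={A,C,T1}  "c"  orig:{A,C}
  [2..2]={A,C,T1}  "c"  orig:{A,C}
  [0..1]={S}  "bc"
  [1..2]={S,X3}  "cc"  orig:{S}
  [0..2]={B,S}  "bcc"

S ∈ T[0,2] ⇒ YES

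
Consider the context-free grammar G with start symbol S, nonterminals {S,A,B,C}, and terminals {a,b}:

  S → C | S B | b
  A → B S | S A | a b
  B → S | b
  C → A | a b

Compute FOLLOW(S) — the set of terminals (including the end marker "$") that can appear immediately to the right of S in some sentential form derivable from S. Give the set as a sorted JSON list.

FIRST iteration:
[1]
  A via A→a b: +{a}
  B via B→b: +{b}
  C via C→A: +{a}
  S via S→C: +{a}
  S via S→b: +{b}
  S: {a,b}  A: {a}  B: {b}  C: {a}
[2]
  A via A→B S: +{b}
  B via B→S: +{a}
  C via C→A: +{b}
  S: {a,b}  A: {a,b}  B: {a,b}  C: {a,b}
[3] (no change)
  S: {a,b}  A: {a,b}  B: {a,b}  C: {a,b}

FOLLOW iteration:
FOLLOW(S) := {$}
iter 1:
  A→B S: FOLLOW(B) ⊇ FIRST(S) = {a,b}; new: +{a,b}
  A→S A: FOLLOW(S) ⊇ FIRST(A) = {a,b}; new: +{a,b}
  S→C: FOLLOW(C) ⊇ FOLLOW(S) ⊇ {$,a,b}; new: +{$,a,b}
  S→S B: FOLLOW(B) ⊇ FOLLOW(S) ⊇ {$,a,b}; new: +{$}
  FOLLOW(S)={$,a,b}  FOLLOW(A)={}  FOLLOW(B)={$,a,b}  FOLLOW(C)={$,a,b}
iter 2:
  C→A: FOLLOW(A) ⊇ FOLLOW(C) ⊇ {$,a,b}; new: +{$,a,b}
  FOLLOW(S)={$,a,b}  FOLLOW(A)={$,a,b}  FOLLOW(B)={$,a,b}  FOLLOW(C)={$,a,b}
iter 3: — fixpoint
  FOLLOW(S)={$,a,b}  FOLLOW(A)={$,a,b}  FOLLOW(B)={$,a,b}  FOLLOW(C)={$,a,b}

FOLLOW(S) = ["$", "a", "b"]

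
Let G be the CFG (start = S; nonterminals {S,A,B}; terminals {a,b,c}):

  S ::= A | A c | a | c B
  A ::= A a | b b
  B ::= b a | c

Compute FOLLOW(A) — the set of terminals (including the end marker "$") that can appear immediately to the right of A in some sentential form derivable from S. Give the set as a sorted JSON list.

FIRST sets, iterate to fixpoint:
pass 1:
  A via A→b b: +{b}
  B via B→b a: +{b}
  B via B→c: +{c}
  S via S→A: +{b}
  S via S→a: +{a}
  S via S→c B: +{c}
  S: {a,b,c}  A: {b}  B: {b,c}
pass 2: — fixpoint
  S: {a,b,c}  A: {b}  B: {b,c}

FOLLOW sets:
FOLLOW(S) := {$}
iter 1:
  A→A a: FOLLOW(A) ⊇ FIRST(a) = {a}; new: +{a}
  S→A: FOLLOW(A) ⊇ FOLLOW(S) ⊇ {$}; new: +{$}
  S→A c: FOLLOW(A) ⊇ FIRST(c) = {c}; new: +{c}
  S→c B: FOLLOW(B) ⊇ FOLLOW(S) ⊇ {$}; new: +{$}
  FOLLOW[S]={$}  FOLLOW[A]={$,a,c}  FOLLOW[B]={$}
iter 2: (no change)
  FOLLOW[S]={$}  FOLLOW[A]={$,a,c}  FOLLOW[B]={$}

FOLLOW(A) = ["$", "a", "c"]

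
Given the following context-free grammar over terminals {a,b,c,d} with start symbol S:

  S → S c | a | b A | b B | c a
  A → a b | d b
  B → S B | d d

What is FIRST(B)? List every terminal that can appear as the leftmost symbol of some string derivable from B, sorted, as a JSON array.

FIRST iteration:
iter 1:
  A via A→a b: +{a}
  A via A→d b: +{d}
  B via B→d d: +{d}
  S via S→a: +{a}
  S via S→b A: +{b}
  S via S→c a: +{c}
  FIRST(S)={a,b,c}  FIRST(A)={a,d}  FIRST(B)={d}
iter 2:
  B via B→S B: +{a,b,c}
  FIRST(S)={a,b,c}  FIRST(A)={a,d}  FIRST(B)={a,b,c,d}
iter 3: (no change)
  FIRST(S)={a,b,c}  FIRST(A)={a,d}  FIRST(B)={a,b,c,d}

FIRST(B) = ["a", "b", "c", "d"]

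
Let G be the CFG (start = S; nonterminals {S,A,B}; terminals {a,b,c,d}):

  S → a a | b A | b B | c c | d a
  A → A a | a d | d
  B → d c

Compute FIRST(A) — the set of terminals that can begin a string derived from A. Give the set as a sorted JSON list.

FIRST sets, iterate to fixpoint:
pass 1:
  A via A→a d: +{a}
  A via A→d: +{d}
  B via B→d c: +{d}
  S via S→a a: +{a}
  S via S→b A: +{b}
  S via S→c c: +{c}
  S via S→d a: +{d}
  S: {a,b,c,d}  A: {a,d}  B: {d}
pass 2: — fixpoint
  S: {a,b,c,d}  A: {a,d}  B: {d}

FIRST(A) = ["a", "d"]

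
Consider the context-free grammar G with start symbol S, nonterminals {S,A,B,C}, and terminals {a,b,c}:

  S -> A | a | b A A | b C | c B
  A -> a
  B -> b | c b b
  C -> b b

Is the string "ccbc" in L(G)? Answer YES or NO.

CNF form of G:
  S -> T0 B | T1 C | T1 X3 | a
  A -> a
  B -> T0 X2 | b
  C -> T1 T1
  T0 -> c
  T1 -> b
  X2 -> T1 T1
  X3 -> A A

CYK table (by increasing span):
  cell(0,0) c: {T0}  orig:{}
  cell(1,1) c: {T0}  orig:{}
  cell(2,2) b: {B,T1}  orig:{B}
  cell(3,3) c: {T0}  orig:{}
  cell(0,1) cc: ∅
  cell(1,2) cb: {S}
  cell(2,3) bc: ∅
  cell(0,2) ccb: ∅
  cell(1,3) cbc: ∅
  cell(0,3) ccbc: ∅

S ∉ T[0,3] ⇒ NO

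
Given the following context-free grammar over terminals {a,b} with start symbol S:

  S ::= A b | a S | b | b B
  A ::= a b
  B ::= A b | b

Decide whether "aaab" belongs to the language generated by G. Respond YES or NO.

CNF form of G:
  S -> A T1 | T0 S | T1 B | b
  A -> T0 T1
  B -> A T1 | b
  T0 -> a
  T1 -> b

Fill CYK table bottom-up:
  [0..0]={T0}  "a"  orig:{}
  [1..1]={T0}  "a"  orig:{}
  [2..2]={T0}  "a"  orig:{}
  [3..3]={B,S,T1}  "b"  orig:{B,S}
  [0..1]=∅  "aa"
  [1..2]=∅  "aa"
  [2..3]={A,S}  "ab"
  [0..2]=∅  "aaa"
  [1..3]={S}  "aab"
  [0..3]={S}  "aaab"

S ∈ T[0,3] ⇒ YES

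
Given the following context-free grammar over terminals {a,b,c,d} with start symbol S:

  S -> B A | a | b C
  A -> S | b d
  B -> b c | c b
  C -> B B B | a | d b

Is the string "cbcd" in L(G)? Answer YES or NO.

CNF form of G:
  S -> B A | T0 C | a
  A -> B A | T0 C | T0 T1 | a
  B -> T0 T2 | T2 T0
  C -> B X3 | T1 T0 | a
  T0 -> b
  T1 -> d
  T2 -> c
  X3 -> B B

CYK fill:
  cell(0,0) c: {T2}  orig:{}
  cell(1,1) b: {T0}  orig:{}
  cell(2,2) c: {T2}  orig:{}
  cell(3,3) d: {T1}  orig:{}
  cell(0,1) cb: {B}
  cell(1,2) bc: {B}
  cell(2,3) cd: ∅
  cell(0,2) cbc: ∅
  cell(1,3) bcd: ∅
  cell(0,3) cbcd: ∅

S ∉ T[0,3] ⇒ NO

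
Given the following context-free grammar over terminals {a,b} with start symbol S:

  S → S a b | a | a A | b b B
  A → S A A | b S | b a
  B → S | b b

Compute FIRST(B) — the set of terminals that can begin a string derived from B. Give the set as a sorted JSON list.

FIRST iteration:
[1]
  A via A→b S: +{b}
  B via B→b b: +{b}
  S via S→a: +{a}
  S via S→b b B: +{b}
  FIRST[S]={a,b}  FIRST[A]={b}  FIRST[B]={b}
[2]
  A via A→S A A: +{a}
  B via B→S: +{a}
  FIRST[S]={a,b}  FIRST[A]={a,b}  FIRST[B]={a,b}
[3] (stable)
  FIRST[S]={a,b}  FIRST[A]={a,b}  FIRST[B]={a,b}

FIRST(B) = ["a", "b"]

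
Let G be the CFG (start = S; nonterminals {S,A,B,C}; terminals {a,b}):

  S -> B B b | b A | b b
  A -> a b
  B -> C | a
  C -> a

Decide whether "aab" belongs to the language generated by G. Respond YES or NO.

CNF form of G:
  S -> B X2 | T1 A | T1 T1
  A -> T0 T1
  B -> a
  C -> a
  T0 -> a
  T1 -> b
  X2 -> B T1

CYK table (by increasing span):
  [0..0]={B,C,T0}  "a"  orig:{B,C}
  [1..1]={B,C,T0}  "a"  orig:{B,C}
  [2..2]={T1}  "b"  orig:{}
  [0..1]=∅  "aa"
  [1..2]={A,X2}  "ab"  orig:{A}
  [0..2]={S}  "aab"

S ∈ T[0,2] ⇒ YES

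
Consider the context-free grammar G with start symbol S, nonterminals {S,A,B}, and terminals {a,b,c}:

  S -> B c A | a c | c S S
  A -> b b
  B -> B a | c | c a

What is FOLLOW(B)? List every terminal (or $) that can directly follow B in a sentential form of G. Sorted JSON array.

Compute FIRST by fixpoint:
iter 1:
  A via A→b b: +{b}
  B via B→c: +{c}
  S via S→B c A: +{c}
  S via S→a c: +{a}
  FIRST(S)={a,c}  FIRST(A)={b}  FIRST(B)={c}
iter 2: (no change)
  FIRST(S)={a,c}  FIRST(A)={b}  FIRST(B)={c}

FOLLOW iteration:
FOLLOW(S) := {$}
pass 1:
  B→B a: FOLLOW(B) ⊇ FIRST(a) = {a}; new: +{a}
  S→B c A: FOLLOW(B) ⊇ FIRST(c) = {c}; new: +{c}
  S→B c A: FOLLOW(A) ⊇ FOLLOW(S) ⊇ {$}; new: +{$}
  S→c S S: FOLLOW(S) ⊇ FIRST(S) = {a,c}; new: +{a,c}
  S: {$,a,c}  A: {$}  B: {a,c}
pass 2:
  S→B c A: FOLLOW(A) ⊇ FOLLOW(S) ⊇ {$,a,c}; new: +{a,c}
  S: {$,a,c}  A: {$,a,c}  B: {a,c}
pass 3: (stable)
  S: {$,a,c}  A: {$,a,c}  B: {a,c}

FOLLOW(B) = ["a", "c"]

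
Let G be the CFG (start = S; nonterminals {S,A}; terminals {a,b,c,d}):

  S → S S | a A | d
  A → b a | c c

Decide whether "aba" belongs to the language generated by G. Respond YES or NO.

CNF form of G:
  S -> S S | T1 A | d
  A -> T0 T1 | T2 T2
  T0 -> b
  T1 -> a
  T2 -> c

CYK table (by increasing span):
  cell(0,0) a: {T1}  orig:{}
  cell(1,1) b: {T0}  orig:{}
  cell(2,2) a: {T1}  orig:{}
  cell(0,1) ab: ∅
  cell(1,2) ba: {A}
  cell(0,2) aba: {S}

S ∈ T[0,2] ⇒ YES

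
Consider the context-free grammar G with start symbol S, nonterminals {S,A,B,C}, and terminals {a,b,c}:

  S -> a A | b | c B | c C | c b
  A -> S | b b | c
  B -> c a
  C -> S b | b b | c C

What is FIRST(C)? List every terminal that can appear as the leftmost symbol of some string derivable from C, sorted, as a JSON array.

FIRST iteration:
round 1:
  A via A→b b: +{b}
  A via A→c: +{c}
  B via B→c a: +{c}
  C via C→b b: +{b}
  C via C→c C: +{c}
  S via S→a A: +{a}
  S via S→b: +{b}
  S via S→c B: +{c}
  S: {a,b,c}  A: {b,c}  B: {c}  C: {b,c}
round 2:
  A via A→S: +{a}
  C via C→S b: +{a}
  S: {a,b,c}  A: {a,b,c}  B: {c}  C: {a,b,c}
round 3: (stable)
  S: {a,b,c}  A: {a,b,c}  B: {c}  C: {a,b,c}

FIRST(C) = ["a", "b", "c"]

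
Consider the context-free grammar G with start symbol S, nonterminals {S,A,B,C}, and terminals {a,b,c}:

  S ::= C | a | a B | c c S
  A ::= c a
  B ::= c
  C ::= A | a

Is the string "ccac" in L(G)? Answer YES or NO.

Convert to CNF:
  S -> T0 T1 | T0 X2 | T1 B | a
  A -> T0 T1
  B -> c
  C -> T0 T1 | a
  T0 -> c
  T1 -> a
  X2 -> T0 S

CYK table (by increasing span):
  [0..0]={B,T0}  "c"  orig:{B}
  [1..1]={B,T0}  "c"  orig:{B}
  [2..2]={C,S,T1}  "a"  orig:{C,S}
  [3..3]={B,T0}  "c"  orig:{B}
  [0..1]=∅  "cc"
  [1..2]={A,C,S,X2}  "ca"  orig:{A,C,S}
  [2..3]={S}  "ac"
  [0..2]={S,X2}  "cca"  orig:{S}
  [1..3]={X2}  "cac"  orig:{}
  [0..3]={S}  "ccac"

S ∈ T[0,3] ⇒ YES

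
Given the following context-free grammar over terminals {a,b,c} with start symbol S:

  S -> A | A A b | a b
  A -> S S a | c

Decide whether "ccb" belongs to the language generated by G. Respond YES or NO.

CNF form of G:
  S -> A X3 | S X4 | T0 T1 | c
  A -> S X2 | c
  T0 -> a
  T1 -> b
  X2 -> S T0
  X3 -> A T1
  X4 -> S T0

Fill CYK table bottom-up:
  cell(0,0) c: {A,S}
  cell(1,1) c: {A,S}
  cell(2,2) b: {T1}  orig:{}
  cell(0,1) cc: ∅
  cell(1,2) cb: {X3}  orig:{}
  cell(0,2) ccb: {S}

S ∈ T[0,2] ⇒ YES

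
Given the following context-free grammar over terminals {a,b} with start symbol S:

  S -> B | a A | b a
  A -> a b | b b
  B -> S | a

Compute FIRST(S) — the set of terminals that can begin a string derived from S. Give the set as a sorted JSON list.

FIRST iteration:
[1]
  A via A→a b: +{a}
  A via A→b b: +{b}
  B via B→a: +{a}
  S via S→B: +{a}
  S via S→b a: +{b}
  S: {a,b}  A: {a,b}  B: {a}
[2]
  B via B→S: +{b}
  S: {a,b}  A: {a,b}  B: {a,b}
[3] (no change)
  S: {a,b}  A: {a,b}  B: {a,b}

FIRST(S) = ["a", "b"]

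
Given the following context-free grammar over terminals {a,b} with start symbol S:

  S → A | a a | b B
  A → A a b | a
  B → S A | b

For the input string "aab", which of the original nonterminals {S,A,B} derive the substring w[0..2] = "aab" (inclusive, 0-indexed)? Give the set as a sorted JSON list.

CNF form of G:
  S -> A X3 | T0 T0 | T1 B | a
  A -> A X2 | a
  B -> S A | b
  T0 -> a
  T1 -> b
  X2 -> T0 T1
  X3 -> T0 T1

Fill CYK table bottom-up, restricted to cells inside w[0..2]:
  T[0,0] 'a' = {A,S,T0}  orig:{A,S}
  T[1,1] 'a' = {A,S,T0}  orig:{A,S}
  T[2,2] 'b' = {B,T1}  orig:{B}
  T[0,1] 'aa' = {B,S}
  T[1,2] 'ab' = {X2,X3}  orig:{}
  T[0,2] 'aab' = {A,S}

Original NTs in T[0,2] deriving "aab": ["A", "S"]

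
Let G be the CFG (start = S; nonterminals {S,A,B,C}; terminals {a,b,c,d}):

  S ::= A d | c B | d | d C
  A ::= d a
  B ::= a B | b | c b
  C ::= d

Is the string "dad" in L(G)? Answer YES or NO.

CNF form of G:
  S -> A T0 | T0 C | T2 B | d
  A -> T0 T1
  B -> T1 B | T2 T3 | b
  C -> d
  T0 -> d
  T1 -> a
  T2 -> c
  T3 -> b

CYK table (by increasing span):
  [0..0]={C,S,T0}  "d"  orig:{C,S}
  [1..1]={T1}  "a"  orig:{}
  [2..2]={C,S,T0}  "d"  orig:{C,S}
  [0..1]={A}  "da"
  [1..2]=∅  "ad"
  [0..2]={S}  "dad"

S ∈ T[0,2] ⇒ YES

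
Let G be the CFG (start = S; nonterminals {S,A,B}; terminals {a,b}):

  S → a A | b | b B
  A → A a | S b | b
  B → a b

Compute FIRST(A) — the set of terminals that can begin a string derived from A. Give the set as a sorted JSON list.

FIRST iteration:
[1]
  A via A→b: +{b}
  B via B→a b: +{a}
  S via S→a A: +{a}
  S via S→b: +{b}
  FIRST[S]={a,b}  FIRST[A]={b}  FIRST[B]={a}
[2]
  A via A→S b: +{a}
  FIRST[S]={a,b}  FIRST[A]={a,b}  FIRST[B]={a}
[3] (no change)
  FIRST[S]={a,b}  FIRST[A]={a,b}  FIRST[B]={a}

FIRST(A) = ["a", "b"]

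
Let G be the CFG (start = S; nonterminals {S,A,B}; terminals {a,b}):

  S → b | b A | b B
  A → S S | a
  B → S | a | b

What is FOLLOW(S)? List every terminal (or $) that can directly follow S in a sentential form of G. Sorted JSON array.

FIRST sets, iterate to fixpoint:
pass 1:
  A via A→a: +{a}
  B via B→a: +{a}
  B via B→b: +{b}
  S via S→b: +{b}
  S: {b}  A: {a}  B: {a,b}
pass 2:
  A via A→S S: +{b}
  S: {b}  A: {a,b}  B: {a,b}
pass 3: done
  S: {b}  A: {a,b}  B: {a,b}

FOLLOW iteration:
initialize: $ ∈ FOLLOW(S)
round 1:
  A→S S: FOLLOW(S) ⊇ FIRST(S) = {b}; new: +{b}
  S→b A: FOLLOW(A) ⊇ FOLLOW(S) ⊇ {$,b}; new: +{$,b}
  S→b B: FOLLOW(B) ⊇ FOLLOW(S) ⊇ {$,b}; new: +{$,b}
  S: {$,b}  A: {$,b}  B: {$,b}
round 2: (stable)
  S: {$,b}  A: {$,b}  B: {$,b}

FOLLOW(S) = ["$", "b"]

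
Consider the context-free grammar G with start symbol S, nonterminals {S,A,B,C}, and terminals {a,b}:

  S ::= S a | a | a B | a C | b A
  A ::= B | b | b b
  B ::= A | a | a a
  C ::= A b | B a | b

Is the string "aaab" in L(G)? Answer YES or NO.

CNF form of G:
  S -> S T0 | T0 B | T0 C | T1 A | a
  A -> T0 T0 | T1 T1 | a | b
  B -> T0 T0 | T1 T1 | a | b
  C -> A T1 | B T0 | b
  T0 -> a
  T1 -> b

CYK table (by increasing span):
  T[0,0] 'a' = {A,B,S,T0}  orig:{A,B,S}
  T[1,1] 'a' = {A,B,S,T0}  orig:{A,B,S}
  T[2,2] 'a' = {A,B,S,T0}  orig:{A,B,S}
  T[3,3] 'b' = {A,B,C,T1}  orig:{A,B,C}
  T[0,1] 'aa' = {A,B,C,S}
  T[1,2] 'aa' = {A,B,C,S}
  T[2,3] 'ab' = {C,S}
  T[0,2] 'aaa' = {C,S}
  T[1,3] 'aab' = {C,S}
  T[0,3] 'aaab' = {S}

S ∈ T[0,3] ⇒ YES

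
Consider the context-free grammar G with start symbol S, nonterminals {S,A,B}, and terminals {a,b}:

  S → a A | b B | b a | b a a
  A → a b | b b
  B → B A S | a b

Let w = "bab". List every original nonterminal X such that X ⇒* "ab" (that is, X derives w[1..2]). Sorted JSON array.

CNF form of G:
  S -> T0 A | T1 B | T1 T0 | T1 X3
  A -> T0 T1 | T1 T1
  B -> B X2 | T0 T1
  T0 -> a
  T1 -> b
  X2 -> A S
  X3 -> T0 T0

CYK table (by increasing span) (cells [i..j] with 1 ≤ i ≤ j ≤ 2 only):
  [1..1]={T0}  "a"  orig:{}
  [2..2]={T1}  "b"  orig:{}
  [1..2]={A,B}  "ab"

Original NTs in T[1,2] deriving "ab": ["A", "B"]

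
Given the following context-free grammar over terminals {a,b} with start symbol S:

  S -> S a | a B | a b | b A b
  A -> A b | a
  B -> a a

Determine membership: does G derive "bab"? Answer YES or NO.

CNF form of G:
  S -> S T1 | T0 X2 | T1 B | T1 T0
  A -> A T0 | a
  B -> T1 T1
  T0 -> b
  T1 -> a
  X2 -> A T0

Fill CYK table bottom-up:
  [0..0]={T0}  "b"  orig:{}
  [1..1]={A,T1}  "a"  orig:{A}
  [2..2]={T0}  "b"  orig:{}
  [0..1]=∅  "ba"
  [1..2]={A,S,X2}  "ab"  orig:{A,S}
  [0..2]={S}  "bab"

S ∈ T[0,2] ⇒ YES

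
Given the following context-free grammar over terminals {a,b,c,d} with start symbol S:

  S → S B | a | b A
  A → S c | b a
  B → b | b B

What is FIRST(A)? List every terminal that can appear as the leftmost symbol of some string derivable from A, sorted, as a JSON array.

FIRST iteration:
iter 1:
  A via A→b a: +{b}
  B via B→b: +{b}
  S via S→a: +{a}
  S via S→b A: +{b}
  S: {a,b}  A: {b}  B: {b}
iter 2:
  A via A→S c: +{a}
  S: {a,b}  A: {a,b}  B: {b}
iter 3: — fixpoint
  S: {a,b}  A: {a,b}  B: {b}

FIRST(A) = ["a", "b"]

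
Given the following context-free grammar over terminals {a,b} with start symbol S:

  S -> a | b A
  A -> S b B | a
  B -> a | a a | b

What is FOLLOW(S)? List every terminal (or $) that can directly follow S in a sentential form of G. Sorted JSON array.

FIRST iteration:
round 1:
  A via A→a: +{a}
  B via B→a: +{a}
  B via B→b: +{b}
  S via S→a: +{a}
  S via S→b A: +{b}
  FIRST(S)={a,b}  FIRST(A)={a}  FIRST(B)={a,b}
round 2:
  A via A→S b B: +{b}
  FIRST(S)={a,b}  FIRST(A)={a,b}  FIRST(B)={a,b}
round 3: — fixpoint
  FIRST(S)={a,b}  FIRST(A)={a,b}  FIRST(B)={a,b}

FOLLOW iteration:
initialize: $ ∈ FOLLOW(S)
pass 1:
  A→S b B: FOLLOW(S) ⊇ FIRST(b) = {b}; new: +{b}
  S→b A: FOLLOW(A) ⊇ FOLLOW(S) ⊇ {$,b}; new: +{$,b}
  S: {$,b}  A: {$,b}  B: {}
pass 2:
  A→S b B: FOLLOW(B) ⊇ FOLLOW(A) ⊇ {$,b}; new: +{$,b}
  S: {$,b}  A: {$,b}  B: {$,b}
pass 3: — fixpoint
  S: {$,b}  A: {$,b}  B: {$,b}

FOLLOW(S) = ["$", "b"]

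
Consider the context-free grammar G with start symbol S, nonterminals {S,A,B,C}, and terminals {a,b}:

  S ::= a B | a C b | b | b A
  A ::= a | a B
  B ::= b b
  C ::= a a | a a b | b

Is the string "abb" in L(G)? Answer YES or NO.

CNF form of G:
  S -> T0 B | T0 X3 | T1 A | b
  A -> T0 B | a
  B -> T1 T1
  C -> T0 T0 | T0 X2 | b
  T0 -> a
  T1 -> b
  X2 -> T0 T1
  X3 -> C T1

Fill CYK table bottom-up:
  cell(0,0) a: {A,T0}  orig:{A}
  cell(1,1) b: {C,S,T1}  orig:{C,S}
  cell(2,2) b: {C,S,T1}  orig:{C,S}
  cell(0,1) ab: {X2}  orig:{}
  cell(1,2) bb: {B,X3}  orig:{B}
  cell(0,2) abb: {A,S}

S ∈ T[0,2] ⇒ YES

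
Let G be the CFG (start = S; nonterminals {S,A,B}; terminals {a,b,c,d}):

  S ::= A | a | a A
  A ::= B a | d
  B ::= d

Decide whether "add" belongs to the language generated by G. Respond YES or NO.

Convert to CNF:
  S -> B T0 | T0 A | a | d
  A -> B T0 | d
  B -> d
  T0 -> a

CYK fill:
  cell(0,0) a: {S,T0}  orig:{S}
  cell(1,1) d: {A,B,S}
  cell(2,2) d: {A,B,S}
  cell(0,1) ad: {S}
  cell(1,2) dd: ∅
  cell(0,2) add: ∅

S ∉ T[0,2] ⇒ NO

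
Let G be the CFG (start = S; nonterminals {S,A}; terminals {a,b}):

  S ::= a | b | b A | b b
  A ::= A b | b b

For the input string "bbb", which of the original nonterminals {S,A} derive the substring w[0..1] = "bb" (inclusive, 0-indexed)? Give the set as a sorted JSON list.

Convert to CNF:
  S -> T0 A | T0 T0 | a | b
  A -> A T0 | T0 T0
  T0 -> b

CYK table (by increasing span) — only the sub-triangle for w[0..1]:
  T[0,0] 'b' = {S,T0}  orig:{S}
  T[1,1] 'b' = {S,T0}  orig:{S}
  T[0,1] 'bb' = {A,S}

Original NTs in T[0,1] deriving "bb": ["A", "S"]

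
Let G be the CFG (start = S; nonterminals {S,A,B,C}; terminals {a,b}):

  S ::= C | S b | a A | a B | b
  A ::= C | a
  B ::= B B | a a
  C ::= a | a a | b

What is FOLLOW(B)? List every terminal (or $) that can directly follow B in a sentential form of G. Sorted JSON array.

FIRST iteration:
[1]
  A via A→a: +{a}
  B via B→a a: +{a}
  C via C→a: +{a}
  C via C→b: +{b}
  S via S→C: +{a,b}
  FIRST[S]={a,b}  FIRST[A]={a}  FIRST[B]={a}  FIRST[C]={a,b}
[2]
  A via A→C: +{b}
  FIRST[S]={a,b}  FIRST[A]={a,b}  FIRST[B]={a}  FIRST[C]={a,b}
[3] done
  FIRST[S]={a,b}  FIRST[A]={a,b}  FIRST[B]={a}  FIRST[C]={a,b}

Compute FOLLOW by fixpoint:
FOLLOW(S) := {$}
iter 1:
  B→B B: FOLLOW(B) ⊇ FIRST(B) = {a}; new: +{a}
  S→C: FOLLOW(C) ⊇ FOLLOW(S) ⊇ {$}; new: +{$}
  S→S b: FOLLOW(S) ⊇ FIRST(b) = {b}; new: +{b}
  S→a A: FOLLOW(A) ⊇ FOLLOW(S) ⊇ {$,b}; new: +{$,b}
  S→a B: FOLLOW(B) ⊇ FOLLOW(S) ⊇ {$,b}; new: +{$,b}
  S: {$,b}  A: {$,b}  B: {$,a,b}  C: {$}
iter 2:
  A→C: FOLLOW(C) ⊇ FOLLOW(A) ⊇ {$,b}; new: +{b}
  S: {$,b}  A: {$,b}  B: {$,a,b}  C: {$,b}
iter 3: done
  S: {$,b}  A: {$,b}  B: {$,a,b}  C: {$,b}

FOLLOW(B) = ["$", "a", "b"]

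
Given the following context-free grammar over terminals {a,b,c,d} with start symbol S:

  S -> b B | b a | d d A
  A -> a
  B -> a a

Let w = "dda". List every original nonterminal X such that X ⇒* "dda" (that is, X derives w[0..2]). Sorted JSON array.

Convert to CNF:
  S -> T1 B | T1 T0 | T2 X3
  A -> a
  B -> T0 T0
  T0 -> a
  T1 -> b
  T2 -> d
  X3 -> T2 A

CYK fill (cells [i..j] with 0 ≤ i ≤ j ≤ 2 only):
  T[0,0] 'd' = {T2}  orig:{}
  T[1,1] 'd' = {T2}  orig:{}
  T[2,2] 'a' = {A,T0}  orig:{A}
  T[0,1] 'dd' = ∅
  T[1,2] 'da' = {X3}  orig:{}
  T[0,2] 'dda' = {S}

Original NTs in T[0,2] deriving "dda": ["S"]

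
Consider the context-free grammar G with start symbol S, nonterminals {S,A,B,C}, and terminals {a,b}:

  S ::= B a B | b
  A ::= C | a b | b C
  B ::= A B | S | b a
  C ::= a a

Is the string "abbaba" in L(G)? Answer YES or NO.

Convert to CNF:
  S -> B X3 | b
  A -> T0 T0 | T0 T1 | T1 C
  B -> A B | B X2 | T1 T0 | b
  C -> T0 T0
  T0 -> a
  T1 -> b
  X2 -> T0 B
  X3 -> T0 B

CYK fill:
  [0..0]={T0}  "a"  orig:{}
  [1..1]={B,S,T1}  "b"  orig:{B,S}
  [2..2]={B,S,T1}  "b"  orig:{B,S}
  [3..3]={T0}  "a"  orig:{}
  [4..4]={B,S,T1}  "b"  orig:{B,S}
  [5..5]={T0}  "a"  orig:{}
  [0..1]={A,X2,X3}  "ab"  orig:{A}
  [1..2]=∅  "bb"
  [2..3]={B}  "ba"
  [3..4]={A,X2,X3}  "ab"  orig:{A}
  [4..5]={B}  "ba"
  [0..2]={B}  "abb"
  [1..3]=∅  "bba"
  [2..4]={B,S}  "bab"
  [3..5]={X2,X3}  "aba"  orig:{}
  [0..3]={B}  "abba"
  [1..4]=∅  "bbab"
  [2..5]={B,S}  "baba"
  [0..4]={B,S}  "abbab"
  [1..5]=∅  "bbaba"
  [0..5]={B,S}  "abbaba"

S ∈ T[0,5] ⇒ YES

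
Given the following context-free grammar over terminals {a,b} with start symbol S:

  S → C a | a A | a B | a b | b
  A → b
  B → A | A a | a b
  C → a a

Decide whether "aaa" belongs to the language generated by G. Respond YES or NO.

CNF form of G:
  S -> C T0 | T0 A | T0 B | T0 T1 | b
  A -> b
  B -> A T0 | T0 T1 | b
  C -> T0 T0
  T0 -> a
  T1 -> b

CYK fill:
  [0..0]={T0}  "a"  orig:{}
  [1..1]={T0}  "a"  orig:{}
  [2..2]={T0}  "a"  orig:{}
  [0..1]={C}  "aa"
  [1..2]={C}  "aa"
  [0..2]={S}  "aaa"

S ∈ T[0,2] ⇒ YES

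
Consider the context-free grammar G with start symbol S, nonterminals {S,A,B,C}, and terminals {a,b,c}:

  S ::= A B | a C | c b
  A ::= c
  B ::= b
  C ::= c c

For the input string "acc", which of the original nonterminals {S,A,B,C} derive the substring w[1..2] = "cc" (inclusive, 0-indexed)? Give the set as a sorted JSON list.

CNF form of G:
  S -> A B | T0 T2 | T1 C
  A -> c
  B -> b
  C -> T0 T0
  T0 -> c
  T1 -> a
  T2 -> b

CYK table (by increasing span) (cells [i..j] with 1 ≤ i ≤ j ≤ 2 only):
  cell(1,1) c: {A,T0}  orig:{A}
  cell(2,2) c: {A,T0}  orig:{A}
  cell(1,2) cc: {C}

Original NTs in T[1,2] deriving "cc": ["C"]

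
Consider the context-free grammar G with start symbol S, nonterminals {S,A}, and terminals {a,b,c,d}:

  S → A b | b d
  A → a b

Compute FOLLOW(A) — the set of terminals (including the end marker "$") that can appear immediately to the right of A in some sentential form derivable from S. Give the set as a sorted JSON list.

FIRST iteration:
round 1:
  A via A→a b: +{a}
  S via S→A b: +{a}
  S via S→b d: +{b}
  S: {a,b}  A: {a}
round 2: (stable)
  S: {a,b}  A: {a}

FOLLOW iteration:
initialize: $ ∈ FOLLOW(S)
round 1:
  S→A b: FOLLOW(A) ⊇ FIRST(b) = {b}; new: +{b}
  FOLLOW(S)={$}  FOLLOW(A)={b}
round 2: (no change)
  FOLLOW(S)={$}  FOLLOW(A)={b}

FOLLOW(A) = ["b"]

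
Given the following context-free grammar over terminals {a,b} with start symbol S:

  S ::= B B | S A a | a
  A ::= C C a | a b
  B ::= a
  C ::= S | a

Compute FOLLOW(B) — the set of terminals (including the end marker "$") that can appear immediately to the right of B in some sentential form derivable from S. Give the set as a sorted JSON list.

FIRST sets, iterate to fixpoint:
pass 1:
  A via A→a b: +{a}
  B via B→a: +{a}
  C via C→a: +{a}
  S via S→B B: +{a}
  S: {a}  A: {a}  B: {a}  C: {a}
pass 2: — fixpoint
  S: {a}  A: {a}  B: {a}  C: {a}

FOLLOW iteration:
initialize: $ ∈ FOLLOW(S)
[1]
  A→C C a: FOLLOW(C) ⊇ FIRST(C) = {a}; new: +{a}
  C→S: FOLLOW(S) ⊇ FOLLOW(C) ⊇ {a}; new: +{a}
  S→B B: FOLLOW(B) ⊇ FIRST(B) = {a}; new: +{a}
  S→B B: FOLLOW(B) ⊇ FOLLOW(S) ⊇ {$,a}; new: +{$}
  S→S A a: FOLLOW(A) ⊇ FIRST(a) = {a}; new: +{a}
  FOLLOW(S)={$,a}  FOLLOW(A)={a}  FOLLOW(B)={$,a}  FOLLOW(C)={a}
[2] (stable)
  FOLLOW(S)={$,a}  FOLLOW(A)={a}  FOLLOW(B)={$,a}  FOLLOW(C)={a}

FOLLOW(B) = ["$", "a"]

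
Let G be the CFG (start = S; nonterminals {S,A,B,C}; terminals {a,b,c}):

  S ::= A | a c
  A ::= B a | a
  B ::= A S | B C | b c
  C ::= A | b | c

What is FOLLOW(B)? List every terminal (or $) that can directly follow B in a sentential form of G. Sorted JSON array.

Compute FIRST by fixpoint:
[1]
  A via A→a: +{a}
  B via B→A S: +{a}
  B via B→b c: +{b}
  C via C→A: +{a}
  C via C→b: +{b}
  C via C→c: +{c}
  S via S→A: +{a}
  FIRST[S]={a}  FIRST[A]={a}  FIRST[B]={a,b}  FIRST[C]={a,b,c}
[2]
  A via A→B a: +{b}
  S via S→A: +{b}
  FIRST[S]={a,b}  FIRST[A]={a,b}  FIRST[B]={a,b}  FIRST[C]={a,b,c}
[3] done
  FIRST[S]={a,b}  FIRST[A]={a,b}  FIRST[B]={a,b}  FIRST[C]={a,b,c}

FOLLOW iteration:
FOLLOW(S) := {$}
round 1:
  A→B a: FOLLOW(B) ⊇ FIRST(a) = {a}; new: +{a}
  B→A S: FOLLOW(A) ⊇ FIRST(S) = {a,b}; new: +{a,b}
  B→A S: FOLLOW(S) ⊇ FOLLOW(B) ⊇ {a}; new: +{a}
  B→B C: FOLLOW(B) ⊇ FIRST(C) = {a,b,c}; new: +{b,c}
  B→B C: FOLLOW(C) ⊇ FOLLOW(B) ⊇ {a,b,c}; new: +{a,b,c}
  C→A: FOLLOW(A) ⊇ FOLLOW(C) ⊇ {a,b,c}; new: +{c}
  S→A: FOLLOW(A) ⊇ FOLLOW(S) ⊇ {$,a}; new: +{$}
  FOLLOW[S]={$,a}  FOLLOW[A]={$,a,b,c}  FOLLOW[B]={a,b,c}  FOLLOW[C]={a,b,c}
round 2:
  B→A S: FOLLOW(S) ⊇ FOLLOW(B) ⊇ {a,b,c}; new: +{b,c}
  FOLLOW[S]={$,a,b,c}  FOLLOW[A]={$,a,b,c}  FOLLOW[B]={a,b,c}  FOLLOW[C]={a,b,c}
round 3: (no change)
  FOLLOW[S]={$,a,b,c}  FOLLOW[A]={$,a,b,c}  FOLLOW[B]={a,b,c}  FOLLOW[C]={a,b,c}

FOLLOW(B) = ["a", "b", "c"]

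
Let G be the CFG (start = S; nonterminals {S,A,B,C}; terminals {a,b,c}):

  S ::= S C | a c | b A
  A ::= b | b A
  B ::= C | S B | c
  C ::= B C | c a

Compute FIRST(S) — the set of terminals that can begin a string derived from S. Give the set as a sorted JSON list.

Compute FIRST by fixpoint:
pass 1:
  A via A→b: +{b}
  B via B→c: +{c}
  C via C→B C: +{c}
  S via S→a c: +{a}
  S via S→b A: +{b}
  FIRST(S)={a,b}  FIRST(A)={b}  FIRST(B)={c}  FIRST(C)={c}
pass 2:
  B via B→S B: +{a,b}
  C via C→B C: +{a,b}
  FIRST(S)={a,b}  FIRST(A)={b}  FIRST(B)={a,b,c}  FIRST(C)={a,b,c}
pass 3: (stable)
  FIRST(S)={a,b}  FIRST(A)={b}  FIRST(B)={a,b,c}  FIRST(C)={a,b,c}

FIRST(S) = ["a", "b"]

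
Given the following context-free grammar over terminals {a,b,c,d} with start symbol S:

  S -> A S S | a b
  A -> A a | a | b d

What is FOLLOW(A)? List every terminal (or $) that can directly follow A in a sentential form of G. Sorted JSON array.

Compute FIRST by fixpoint:
pass 1:
  A via A→a: +{a}
  A via A→b d: +{b}
  S via S→A S S: +{a,b}
  FIRST(S)={a,b}  FIRST(A)={a,b}
pass 2: (no change)
  FIRST(S)={a,b}  FIRST(A)={a,b}

Compute FOLLOW by fixpoint:
seed FOLLOW(S) with $
round 1:
  A→A a: FOLLOW(A) ⊇ FIRST(a) = {a}; new: +{a}
  S→A S S: FOLLOW(A) ⊇ FIRST(S) = {a,b}; new: +{b}
  S→A S S: FOLLOW(S) ⊇ FIRST(S) = {a,b}; new: +{a,b}
  FOLLOW[S]={$,a,b}  FOLLOW[A]={a,b}
round 2: — fixpoint
  FOLLOW[S]={$,a,b}  FOLLOW[A]={a,b}

FOLLOW(A) = ["a", "b"]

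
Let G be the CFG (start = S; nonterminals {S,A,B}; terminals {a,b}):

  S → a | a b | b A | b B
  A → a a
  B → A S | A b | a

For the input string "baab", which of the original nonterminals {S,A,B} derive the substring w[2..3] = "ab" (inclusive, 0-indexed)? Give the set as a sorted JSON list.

CNF form of G:
  S -> T0 T1 | T1 A | T1 B | a
  A -> T0 T0
  B -> A S | A T1 | a
  T0 -> a
  T1 -> b

Fill CYK table bottom-up, restricted to cells inside w[2..3]:
  cell(2,2) a: {B,S,T0}  orig:{B,S}
  cell(3,3) b: {T1}  orig:{}
  cell(2,3) ab: {S}

Original NTs in T[2,3] deriving "ab": ["S"]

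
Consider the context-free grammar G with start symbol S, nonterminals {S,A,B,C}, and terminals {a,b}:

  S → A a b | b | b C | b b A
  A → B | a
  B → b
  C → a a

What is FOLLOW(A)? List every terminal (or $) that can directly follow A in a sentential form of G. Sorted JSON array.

FIRST sets, iterate to fixpoint:
pass 1:
  A via A→a: +{a}
  B via B→b: +{b}
  C via C→a a: +{a}
  S via S→A a b: +{a}
  S via S→b: +{b}
  FIRST[S]={a,b}  FIRST[A]={a}  FIRST[B]={b}  FIRST[C]={a}
pass 2:
  A via A→B: +{b}
  FIRST[S]={a,b}  FIRST[A]={a,b}  FIRST[B]={b}  FIRST[C]={a}
pass 3: done
  FIRST[S]={a,b}  FIRST[A]={a,b}  FIRST[B]={b}  FIRST[C]={a}

FOLLOW sets:
seed FOLLOW(S) with $
round 1:
  S→A a b: FOLLOW(A) ⊇ FIRST(a) = {a}; new: +{a}
  S→b C: FOLLOW(C) ⊇ FOLLOW(S) ⊇ {$}; new: +{$}
  S→b b A: FOLLOW(A) ⊇ FOLLOW(S) ⊇ {$}; new: +{$}
  FOLLOW(S)={$}  FOLLOW(A)={$,a}  FOLLOW(B)={}  FOLLOW(C)={$}
round 2:
  A→B: FOLLOW(B) ⊇ FOLLOW(A) ⊇ {$,a}; new: +{$,a}
  FOLLOW(S)={$}  FOLLOW(A)={$,a}  FOLLOW(B)={$,a}  FOLLOW(C)={$}
round 3: — fixpoint
  FOLLOW(S)={$}  FOLLOW(A)={$,a}  FOLLOW(B)={$,a}  FOLLOW(C)={$}

FOLLOW(A) = ["$", "a"]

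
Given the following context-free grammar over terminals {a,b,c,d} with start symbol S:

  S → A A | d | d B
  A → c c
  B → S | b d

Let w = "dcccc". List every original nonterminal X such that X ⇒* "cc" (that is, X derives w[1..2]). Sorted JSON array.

Convert to CNF:
  S -> A A | T2 B | d
  A -> T0 T0
  B -> A A | T1 T2 | T2 B | d
  T0 -> c
  T1 -> b
  T2 -> d

CYK table (by increasing span) — only the sub-triangle for w[1..2]:
  [1..1]={T0}  "c"  orig:{}
  [2..2]={T0}  "c"  orig:{}
  [1..2]={A}  "cc"

Original NTs in T[1,2] deriving "cc": ["A"]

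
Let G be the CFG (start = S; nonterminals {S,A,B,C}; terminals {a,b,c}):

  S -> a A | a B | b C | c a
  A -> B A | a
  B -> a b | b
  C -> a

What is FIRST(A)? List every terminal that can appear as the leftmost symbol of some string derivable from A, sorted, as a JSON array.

FIRST sets, iterate to fixpoint:
iter 1:
  A via A→a: +{a}
  B via B→a b: +{a}
  B via B→b: +{b}
  C via C→a: +{a}
  S via S→a A: +{a}
  S via S→b C: +{b}
  S via S→c a: +{c}
  FIRST[S]={a,b,c}  FIRST[A]={a}  FIRST[B]={a,b}  FIRST[C]={a}
iter 2:
  A via A→B A: +{b}
  FIRST[S]={a,b,c}  FIRST[A]={a,b}  FIRST[B]={a,b}  FIRST[C]={a}
iter 3: — fixpoint
  FIRST[S]={a,b,c}  FIRST[A]={a,b}  FIRST[B]={a,b}  FIRST[C]={a}

FIRST(A) = ["a", "b"]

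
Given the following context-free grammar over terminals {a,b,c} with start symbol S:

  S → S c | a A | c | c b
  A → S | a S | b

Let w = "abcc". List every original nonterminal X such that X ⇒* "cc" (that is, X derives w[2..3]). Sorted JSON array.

Convert to CNF:
  S -> S T0 | T0 T2 | T1 A | c
  A -> S T0 | T0 T2 | T1 A | T1 S | b | c
  T0 -> c
  T1 -> a
  T2 -> b

CYK fill — only the sub-triangle for w[2..3]:
  T[2,2] 'c' = {A,S,T0}  orig:{A,S}
  T[3,3] 'c' = {A,S,T0}  orig:{A,S}
  T[2,3] 'cc' = {A,S}

Original NTs in T[2,3] deriving "cc": ["A", "S"]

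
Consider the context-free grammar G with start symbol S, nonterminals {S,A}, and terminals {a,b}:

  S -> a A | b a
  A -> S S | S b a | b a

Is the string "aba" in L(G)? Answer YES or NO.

Convert to CNF:
  S -> T0 T1 | T1 A
  A -> S S | S X2 | T0 T1
  T0 -> b
  T1 -> a
  X2 -> T0 T1

CYK table (by increasing span):
  [0..0]={T1}  "a"  orig:{}
  [1..1]={T0}  "b"  orig:{}
  [2..2]={T1}  "a"  orig:{}
  [0..1]=∅  "ab"
  [1..2]={A,S,X2}  "ba"  orig:{A,S}
  [0..2]={S}  "aba"

S ∈ T[0,2] ⇒ YES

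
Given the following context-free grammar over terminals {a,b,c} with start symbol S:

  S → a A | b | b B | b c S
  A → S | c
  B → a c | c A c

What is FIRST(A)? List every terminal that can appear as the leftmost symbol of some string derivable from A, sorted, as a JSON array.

Compute FIRST by fixpoint:
round 1:
  A via A→c: +{c}
  B via B→a c: +{a}
  B via B→c A c: +{c}
  S via S→a A: +{a}
  S via S→b: +{b}
  FIRST(S)={a,b}  FIRST(A)={c}  FIRST(B)={a,c}
round 2:
  A via A→S: +{a,b}
  FIRST(S)={a,b}  FIRST(A)={a,b,c}  FIRST(B)={a,c}
round 3: done
  FIRST(S)={a,b}  FIRST(A)={a,b,c}  FIRST(B)={a,c}

FIRST(A) = ["a", "b", "c"]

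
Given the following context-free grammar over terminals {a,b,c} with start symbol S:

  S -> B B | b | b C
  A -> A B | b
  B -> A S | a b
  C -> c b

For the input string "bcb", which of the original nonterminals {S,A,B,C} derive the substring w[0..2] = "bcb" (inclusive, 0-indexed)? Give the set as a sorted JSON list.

Convert to CNF:
  S -> B B | T1 C | b
  A -> A B | b
  B -> A S | T0 T1
  C -> T2 T1
  T0 -> a
  T1 -> b
  T2 -> c

Fill CYK table bottom-up — only the sub-triangle for w[0..2]:
  T[0,0] 'b' = {A,S,T1}  orig:{A,S}
  T[1,1] 'c' = {T2}  orig:{}
  T[2,2] 'b' = {A,S,T1}  orig:{A,S}
  T[0,1] 'bc' = ∅
  T[1,2] 'cb' = {C}
  T[0,2] 'bcb' = {S}

Original NTs in T[0,2] deriving "bcb": ["S"]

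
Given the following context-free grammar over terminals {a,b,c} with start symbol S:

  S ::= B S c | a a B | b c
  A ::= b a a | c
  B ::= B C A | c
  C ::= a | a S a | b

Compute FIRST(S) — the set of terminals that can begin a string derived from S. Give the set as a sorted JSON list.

FIRST iteration:
[1]
  A via A→b a a: +{b}
  A via A→c: +{c}
  B via B→c: +{c}
  C via C→a: +{a}
  C via C→b: +{b}
  S via S→B S c: +{c}
  S via S→a a B: +{a}
  S via S→b c: +{b}
  FIRST[S]={a,b,c}  FIRST[A]={b,c}  FIRST[B]={c}  FIRST[C]={a,b}
[2] — fixpoint
  FIRST[S]={a,b,c}  FIRST[A]={b,c}  FIRST[B]={c}  FIRST[C]={a,b}

FIRST(S) = ["a", "b", "c"]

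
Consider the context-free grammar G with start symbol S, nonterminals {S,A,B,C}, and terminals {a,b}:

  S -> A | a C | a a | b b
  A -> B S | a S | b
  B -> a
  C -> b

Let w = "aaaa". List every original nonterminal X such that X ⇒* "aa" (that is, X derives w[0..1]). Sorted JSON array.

CNF form of G:
  S -> B S | T0 C | T0 S | T0 T0 | T1 T1 | b
  A -> B S | T0 S | b
  B -> a
  C -> b
  T0 -> a
  T1 -> b

CYK table (by increasing span) (cells [i..j] with 0 ≤ i ≤ j ≤ 1 only):
  cell(0,0) a: {B,T0}  orig:{B}
  cell(1,1) a: {B,T0}  orig:{B}
  cell(0,1) aa: {S}

Original NTs in T[0,1] deriving "aa": ["S"]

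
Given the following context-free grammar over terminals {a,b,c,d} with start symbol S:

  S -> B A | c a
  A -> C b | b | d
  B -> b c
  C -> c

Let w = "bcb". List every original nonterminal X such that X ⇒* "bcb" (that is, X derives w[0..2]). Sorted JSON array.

CNF form of G:
  S -> B A | T1 T2
  A -> C T0 | b | d
  B -> T0 T1
  C -> c
  T0 -> b
  T1 -> c
  T2 -> a

Fill CYK table bottom-up (cells [i..j] with 0 ≤ i ≤ j ≤ 2 only):
  [0..0]={A,T0}  "b"  orig:{A}
  [1..1]={C,T1}  "c"  orig:{C}
  [2..2]={A,T0}  "b"  orig:{A}
  [0..1]={B}  "bc"
  [1..2]={A}  "cb"
  [0..2]={S}  "bcb"

Original NTs in T[0,2] deriving "bcb": ["S"]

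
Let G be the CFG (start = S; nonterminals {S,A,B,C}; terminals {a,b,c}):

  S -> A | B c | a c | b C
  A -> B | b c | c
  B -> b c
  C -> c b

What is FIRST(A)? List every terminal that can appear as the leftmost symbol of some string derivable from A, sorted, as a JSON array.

FIRST iteration:
pass 1:
  A via A→b c: +{b}
  A via A→c: +{c}
  B via B→b c: +{b}
  C via C→c b: +{c}
  S via S→A: +{b,c}
  S via S→a c: +{a}
  FIRST[S]={a,b,c}  FIRST[A]={b,c}  FIRST[B]={b}  FIRST[C]={c}
pass 2: (no change)
  FIRST[S]={a,b,c}  FIRST[A]={b,c}  FIRST[B]={b}  FIRST[C]={c}

FIRST(A) = ["b", "c"]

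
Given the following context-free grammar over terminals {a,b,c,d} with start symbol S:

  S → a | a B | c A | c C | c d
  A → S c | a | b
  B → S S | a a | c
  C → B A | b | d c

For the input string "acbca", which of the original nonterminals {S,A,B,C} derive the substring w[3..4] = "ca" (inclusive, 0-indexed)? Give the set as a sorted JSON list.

CNF form of G:
  S -> T0 A | T0 C | T0 T2 | T1 B | a
  A -> S T0 | a | b
  B -> S S | T1 T1 | c
  C -> B A | T2 T0 | b
  T0 -> c
  T1 -> a
  T2 -> d

CYK table (by increasing span), restricted to cells inside w[3..4]:
  T[3,3] 'c' = {B,T0}  orig:{B}
  T[4,4] 'a' = {A,S,T1}  orig:{A,S}
  T[3,4] 'ca' = {C,S}

Original NTs in T[3,4] deriving "ca": ["C", "S"]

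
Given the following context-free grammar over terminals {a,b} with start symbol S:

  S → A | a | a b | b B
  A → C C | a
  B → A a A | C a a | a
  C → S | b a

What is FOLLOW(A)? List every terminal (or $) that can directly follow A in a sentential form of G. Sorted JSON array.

FIRST sets, iterate to fixpoint:
pass 1:
  A via A→a: +{a}
  B via B→A a A: +{a}
  C via C→b a: +{b}
  S via S→A: +{a}
  S via S→b B: +{b}
  FIRST[S]={a,b}  FIRST[A]={a}  FIRST[B]={a}  FIRST[C]={b}
pass 2:
  A via A→C C: +{b}
  B via B→A a A: +{b}
  C via C→S: +{a}
  FIRST[S]={a,b}  FIRST[A]={a,b}  FIRST[B]={a,b}  FIRST[C]={a,b}
pass 3: done
  FIRST[S]={a,b}  FIRST[A]={a,b}  FIRST[B]={a,b}  FIRST[C]={a,b}

Compute FOLLOW by fixpoint:
seed FOLLOW(S) with $
[1]
  A→C C: FOLLOW(C) ⊇ FIRST(C) = {a,b}; new: +{a,b}
  B→A a A: FOLLOW(A) ⊇ FIRST(a) = {a}; new: +{a}
  C→S: FOLLOW(S) ⊇ FOLLOW(C) ⊇ {a,b}; new: +{a,b}
  S→A: FOLLOW(A) ⊇ FOLLOW(S) ⊇ {$,a,b}; new: +{$,b}
  S→b B: FOLLOW(B) ⊇ FOLLOW(S) ⊇ {$,a,b}; new: +{$,a,b}
  FOLLOW[S]={$,a,b}  FOLLOW[A]={$,a,b}  FOLLOW[B]={$,a,b}  FOLLOW[C]={a,b}
[2]
  A→C C: FOLLOW(C) ⊇ FOLLOW(A) ⊇ {$,a,b}; new: +{$}
  FOLLOW[S]={$,a,b}  FOLLOW[A]={$,a,b}  FOLLOW[B]={$,a,b}  FOLLOW[C]={$,a,b}
[3] done
  FOLLOW[S]={$,a,b}  FOLLOW[A]={$,a,b}  FOLLOW[B]={$,a,b}  FOLLOW[C]={$,a,b}

FOLLOW(A) = ["$", "a", "b"]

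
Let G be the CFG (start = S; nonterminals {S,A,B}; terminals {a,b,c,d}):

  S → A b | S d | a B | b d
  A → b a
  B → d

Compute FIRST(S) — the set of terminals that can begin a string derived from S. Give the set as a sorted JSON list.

FIRST sets, iterate to fixpoint:
pass 1:
  A via A→b a: +{b}
  B via B→d: +{d}
  S via S→A b: +{b}
  S via S→a B: +{a}
  S: {a,b}  A: {b}  B: {d}
pass 2: (no change)
  S: {a,b}  A: {b}  B: {d}

FIRST(S) = ["a", "b"]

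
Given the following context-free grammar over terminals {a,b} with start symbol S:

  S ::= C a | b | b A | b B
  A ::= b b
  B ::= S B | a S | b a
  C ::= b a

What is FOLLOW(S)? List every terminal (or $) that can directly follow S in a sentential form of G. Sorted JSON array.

FIRST iteration:
round 1:
  A via A→b b: +{b}
  B via B→a S: +{a}
  B via B→b a: +{b}
  C via C→b a: +{b}
  S via S→C a: +{b}
  FIRST(S)={b}  FIRST(A)={b}  FIRST(B)={a,b}  FIRST(C)={b}
round 2: (stable)
  FIRST(S)={b}  FIRST(A)={b}  FIRST(B)={a,b}  FIRST(C)={b}

Compute FOLLOW by fixpoint:
initialize: $ ∈ FOLLOW(S)
[1]
  B→S B: FOLLOW(S) ⊇ FIRST(B) = {a,b}; new: +{a,b}
  S→C a: FOLLOW(C) ⊇ FIRST(a) = {a}; new: +{a}
  S→b A: FOLLOW(A) ⊇ FOLLOW(S) ⊇ {$,a,b}; new: +{$,a,b}
  S→b B: FOLLOW(B) ⊇ FOLLOW(S) ⊇ {$,a,b}; new: +{$,a,b}
  S: {$,a,b}  A: {$,a,b}  B: {$,a,b}  C: {a}
[2] — fixpoint
  S: {$,a,b}  A: {$,a,b}  B: {$,a,b}  C: {a}

FOLLOW(S) = ["$", "a", "b"]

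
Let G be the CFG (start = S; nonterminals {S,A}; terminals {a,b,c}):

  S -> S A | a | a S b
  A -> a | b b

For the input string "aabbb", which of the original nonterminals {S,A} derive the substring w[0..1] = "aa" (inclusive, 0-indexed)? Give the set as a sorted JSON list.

Convert to CNF:
  S -> S A | T1 X2 | a
  A -> T0 T0 | a
  T0 -> b
  T1 -> a
  X2 -> S T0

Fill CYK table bottom-up (cells [i..j] with 0 ≤ i ≤ j ≤ 1 only):
  [0..0]={A,S,T1}  "a"  orig:{A,S}
  [1..1]={A,S,T1}  "a"  orig:{A,S}
  [0..1]={S}  "aa"

Original NTs in T[0,1] deriving "aa": ["S"]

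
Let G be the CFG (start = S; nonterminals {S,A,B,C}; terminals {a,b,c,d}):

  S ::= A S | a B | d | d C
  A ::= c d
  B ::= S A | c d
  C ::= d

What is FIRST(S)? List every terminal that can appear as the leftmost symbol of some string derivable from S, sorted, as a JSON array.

FIRST sets, iterate to fixpoint:
iter 1:
  A via A→c d: +{c}
  B via B→c d: +{c}
  C via C→d: +{d}
  S via S→A S: +{c}
  S via S→a B: +{a}
  S via S→d: +{d}
  S: {a,c,d}  A: {c}  B: {c}  C: {d}
iter 2:
  B via B→S A: +{a,d}
  S: {a,c,d}  A: {c}  B: {a,c,d}  C: {d}
iter 3: done
  S: {a,c,d}  A: {c}  B: {a,c,d}  C: {d}

FIRST(S) = ["a", "c", "d"]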